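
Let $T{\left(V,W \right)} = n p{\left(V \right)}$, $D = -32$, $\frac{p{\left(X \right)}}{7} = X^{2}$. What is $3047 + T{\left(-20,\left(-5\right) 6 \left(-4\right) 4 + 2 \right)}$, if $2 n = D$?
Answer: $-41753$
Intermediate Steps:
$p{\left(X \right)} = 7 X^{2}$
$n = -16$ ($n = \frac{1}{2} \left(-32\right) = -16$)
$T{\left(V,W \right)} = - 112 V^{2}$ ($T{\left(V,W \right)} = - 16 \cdot 7 V^{2} = - 112 V^{2}$)
$3047 + T{\left(-20,\left(-5\right) 6 \left(-4\right) 4 + 2 \right)} = 3047 - 112 \left(-20\right)^{2} = 3047 - 44800 = -41753$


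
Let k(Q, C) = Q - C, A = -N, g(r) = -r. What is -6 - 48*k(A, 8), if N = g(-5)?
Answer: 618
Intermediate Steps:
N = 5 (N = -1*(-5) = 5)
A = -5 (A = -1*5 = -5)
-6 - 48*k(A, 8) = -6 - 48*(-5 - 1*8) = -6 - 48*(-5 - 8) = -6 - 48*(-13) = -6 + 624 = 618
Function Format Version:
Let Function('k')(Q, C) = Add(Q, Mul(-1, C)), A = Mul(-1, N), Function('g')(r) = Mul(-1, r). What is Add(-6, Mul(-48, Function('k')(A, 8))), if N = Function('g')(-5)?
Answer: 618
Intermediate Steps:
N = 5 (N = Mul(-1, -5) = 5)
A = -5 (A = Mul(-1, 5) = -5)
Add(-6, Mul(-48, Function('k')(A, 8))) = Add(-6, Mul(-48, Add(-5, Mul(-1, 8)))) = Add(-6, Mul(-48, Add(-5, -8))) = Add(-6, Mul(-48, -13)) = Add(-6, 624) = 618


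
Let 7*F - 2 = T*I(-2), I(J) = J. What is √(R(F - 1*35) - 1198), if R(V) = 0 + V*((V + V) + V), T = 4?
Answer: √130301/7 ≈ 51.567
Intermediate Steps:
F = -6/7 (F = 2/7 + (4*(-2))/7 = 2/7 + (⅐)*(-8) = 2/7 - 8/7 = -6/7 ≈ -0.85714)
R(V) = 3*V² (R(V) = 0 + V*(2*V + V) = 0 + V*(3*V) = 0 + 3*V² = 3*V²)
√(R(F - 1*35) - 1198) = √(3*(-6/7 - 1*35)² - 1198) = √(3*(-6/7 - 35)² - 1198) = √(3*(-251/7)² - 1198) = √(3*(63001/49) - 1198) = √(189003/49 - 1198) = √(130301/49) = √130301/7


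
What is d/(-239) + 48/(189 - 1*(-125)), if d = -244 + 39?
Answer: 37921/37523 ≈ 1.0106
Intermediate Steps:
d = -205
d/(-239) + 48/(189 - 1*(-125)) = -205/(-239) + 48/(189 - 1*(-125)) = -205*(-1/239) + 48/(189 + 125) = 205/239 + 48/314 = 205/239 + 48*(1/314) = 205/239 + 24/157 = 37921/37523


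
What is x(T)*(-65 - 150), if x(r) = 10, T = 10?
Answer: -2150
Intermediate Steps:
x(T)*(-65 - 150) = 10*(-65 - 150) = 10*(-215) = -2150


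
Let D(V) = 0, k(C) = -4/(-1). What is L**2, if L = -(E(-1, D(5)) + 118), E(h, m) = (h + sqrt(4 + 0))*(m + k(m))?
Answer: 14884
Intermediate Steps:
k(C) = 4 (k(C) = -4*(-1) = 4)
E(h, m) = (2 + h)*(4 + m) (E(h, m) = (h + sqrt(4 + 0))*(m + 4) = (h + sqrt(4))*(4 + m) = (h + 2)*(4 + m) = (2 + h)*(4 + m))
L = -122 (L = -((8 + 2*0 + 4*(-1) - 1*0) + 118) = -((8 + 0 - 4 + 0) + 118) = -(4 + 118) = -1*122 = -122)
L**2 = (-122)**2 = 14884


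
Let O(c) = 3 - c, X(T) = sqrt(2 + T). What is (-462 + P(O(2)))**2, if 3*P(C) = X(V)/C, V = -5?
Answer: (1386 - I*sqrt(3))**2/9 ≈ 2.1344e+5 - 533.47*I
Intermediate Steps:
P(C) = I*sqrt(3)/(3*C) (P(C) = (sqrt(2 - 5)/C)/3 = (sqrt(-3)/C)/3 = ((I*sqrt(3))/C)/3 = (I*sqrt(3)/C)/3 = I*sqrt(3)/(3*C))
(-462 + P(O(2)))**2 = (-462 + I*sqrt(3)/(3*(3 - 1*2)))**2 = (-462 + I*sqrt(3)/(3*(3 - 2)))**2 = (-462 + (1/3)*I*sqrt(3)/1)**2 = (-462 + (1/3)*I*sqrt(3)*1)**2 = (-462 + I*sqrt(3)/3)**2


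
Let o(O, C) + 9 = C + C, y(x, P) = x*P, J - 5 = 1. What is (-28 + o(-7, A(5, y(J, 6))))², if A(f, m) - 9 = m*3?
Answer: 38809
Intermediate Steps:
J = 6 (J = 5 + 1 = 6)
y(x, P) = P*x
A(f, m) = 9 + 3*m (A(f, m) = 9 + m*3 = 9 + 3*m)
o(O, C) = -9 + 2*C (o(O, C) = -9 + (C + C) = -9 + 2*C)
(-28 + o(-7, A(5, y(J, 6))))² = (-28 + (-9 + 2*(9 + 3*(6*6))))² = (-28 + (-9 + 2*(9 + 3*36)))² = (-28 + (-9 + 2*(9 + 108)))² = (-28 + (-9 + 2*117))² = (-28 + (-9 + 234))² = (-28 + 225)² = 197² = 38809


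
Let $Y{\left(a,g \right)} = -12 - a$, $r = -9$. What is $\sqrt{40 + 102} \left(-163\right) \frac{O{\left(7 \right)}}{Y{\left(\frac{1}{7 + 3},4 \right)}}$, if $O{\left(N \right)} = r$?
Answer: $- \frac{14670 \sqrt{142}}{121} \approx -1444.7$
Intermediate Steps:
$O{\left(N \right)} = -9$
$\sqrt{40 + 102} \left(-163\right) \frac{O{\left(7 \right)}}{Y{\left(\frac{1}{7 + 3},4 \right)}} = \sqrt{40 + 102} \left(-163\right) \left(- \frac{9}{-12 - \frac{1}{7 + 3}}\right) = \sqrt{142} \left(-163\right) \left(- \frac{9}{-12 - \frac{1}{10}}\right) = - 163 \sqrt{142} \left(- \frac{9}{-12 - \frac{1}{10}}\right) = - 163 \sqrt{142} \left(- \frac{9}{- \frac{121}{10}}\right) = - 163 \sqrt{142} \left(\left(-9\right) \left(- \frac{10}{121}\right)\right) = - 163 \sqrt{142} \cdot \frac{90}{121} = - \frac{14670 \sqrt{142}}{121}$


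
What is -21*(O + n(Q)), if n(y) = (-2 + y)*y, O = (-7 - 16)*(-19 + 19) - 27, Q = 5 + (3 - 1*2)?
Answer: 63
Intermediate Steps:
Q = 6 (Q = 5 + (3 - 2) = 5 + 1 = 6)
O = -27 (O = -23*0 - 27 = 0 - 27 = -27)
n(y) = y*(-2 + y)
-21*(O + n(Q)) = -21*(-27 + 6*(-2 + 6)) = -21*(-27 + 6*4) = -21*(-27 + 24) = -21*(-3) = 63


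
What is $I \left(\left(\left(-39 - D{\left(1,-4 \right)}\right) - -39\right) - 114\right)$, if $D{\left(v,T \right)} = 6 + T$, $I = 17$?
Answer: $-1972$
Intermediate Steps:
$I \left(\left(\left(-39 - D{\left(1,-4 \right)}\right) - -39\right) - 114\right) = 17 \left(\left(\left(-39 - \left(6 - 4\right)\right) - -39\right) - 114\right) = 17 \left(\left(\left(-39 - 2\right) + 39\right) - 114\right) = 17 \left(\left(-41 + 39\right) - 114\right) = 17 \left(-2 - 114\right) = 17 \left(-116\right) = -1972$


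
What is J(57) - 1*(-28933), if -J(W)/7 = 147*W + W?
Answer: -30119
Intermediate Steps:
J(W) = -1036*W (J(W) = -7*(147*W + W) = -1036*W)
J(57) - 1*(-28933) = -1036*57 - 1*(-28933) = -59052 + 28933 = -30119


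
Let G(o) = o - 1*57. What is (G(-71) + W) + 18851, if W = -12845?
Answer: 5878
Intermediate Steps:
G(o) = -57 + o (G(o) = o - 57 = -57 + o)
(G(-71) + W) + 18851 = ((-57 - 71) - 12845) + 18851 = (-128 - 12845) + 18851 = -12973 + 18851 = 5878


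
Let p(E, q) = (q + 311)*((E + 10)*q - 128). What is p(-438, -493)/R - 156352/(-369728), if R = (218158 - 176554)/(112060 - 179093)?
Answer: 1238535113785207/20028859 ≈ 6.1838e+7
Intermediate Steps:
R = -41604/67033 (R = 41604/(-67033) = 41604*(-1/67033) = -41604/67033 ≈ -0.62065)
p(E, q) = (-128 + q*(10 + E))*(311 + q) (p(E, q) = (311 + q)*((10 + E)*q - 128) = (311 + q)*(q*(10 + E) - 128) = (311 + q)*(-128 + q*(10 + E)) = (-128 + q*(10 + E))*(311 + q))
p(-438, -493)/R - 156352/(-369728) = (-39808 + 10*(-493)² + 2982*(-493) - 438*(-493)² + 311*(-438)*(-493))/(-41604/67033) - 156352/(-369728) = (-39808 + 10*243049 - 1470126 - 438*243049 + 67155474)*(-67033/41604) - 156352*(-1/369728) = (-39808 + 2430490 - 1470126 - 106455462 + 67155474)*(-67033/41604) + 2443/5777 = -38379432*(-67033/41604) + 2443/5777 = 214390705438/3467 + 2443/5777 = 1238535113785207/20028859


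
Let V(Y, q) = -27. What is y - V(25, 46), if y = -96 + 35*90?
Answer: 3081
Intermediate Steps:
y = 3054 (y = -96 + 3150 = 3054)
y - V(25, 46) = 3054 - 1*(-27) = 3054 + 27 = 3081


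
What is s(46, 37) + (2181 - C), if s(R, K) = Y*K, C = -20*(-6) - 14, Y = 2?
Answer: 2149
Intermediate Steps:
C = 106 (C = 120 - 14 = 106)
s(R, K) = 2*K
s(46, 37) + (2181 - C) = 2*37 + (2181 - 1*106) = 74 + (2181 - 106) = 74 + 2075 = 2149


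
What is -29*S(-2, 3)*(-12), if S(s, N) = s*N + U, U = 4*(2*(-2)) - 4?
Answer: -9048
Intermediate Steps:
U = -20 (U = 4*(-4) - 4 = -16 - 4 = -20)
S(s, N) = -20 + N*s (S(s, N) = s*N - 20 = N*s - 20 = -20 + N*s)
-29*S(-2, 3)*(-12) = -29*(-20 + 3*(-2))*(-12) = -29*(-20 - 6)*(-12) = -29*(-26)*(-12) = 754*(-12) = -9048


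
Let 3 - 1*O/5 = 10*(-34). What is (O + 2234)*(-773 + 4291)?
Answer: 13892582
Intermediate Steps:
O = 1715 (O = 15 - 50*(-34) = 15 - 5*(-340) = 15 + 1700 = 1715)
(O + 2234)*(-773 + 4291) = (1715 + 2234)*(-773 + 4291) = 3949*3518 = 13892582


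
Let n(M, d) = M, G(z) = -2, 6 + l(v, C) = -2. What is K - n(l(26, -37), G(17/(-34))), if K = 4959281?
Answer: 4959289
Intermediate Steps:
l(v, C) = -8 (l(v, C) = -6 - 2 = -8)
K - n(l(26, -37), G(17/(-34))) = 4959281 - 1*(-8) = 4959281 + 8 = 4959289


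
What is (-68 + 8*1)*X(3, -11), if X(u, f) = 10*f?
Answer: 6600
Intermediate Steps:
(-68 + 8*1)*X(3, -11) = (-68 + 8*1)*(10*(-11)) = (-68 + 8)*(-110) = -60*(-110) = 6600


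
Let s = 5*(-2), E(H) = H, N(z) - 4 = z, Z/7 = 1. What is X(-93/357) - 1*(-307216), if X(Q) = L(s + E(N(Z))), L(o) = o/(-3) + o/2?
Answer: 1843297/6 ≈ 3.0722e+5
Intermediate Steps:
Z = 7 (Z = 7*1 = 7)
N(z) = 4 + z
s = -10
L(o) = o/6 (L(o) = o*(-⅓) + o*(½) = -o/3 + o/2 = o/6)
X(Q) = ⅙ (X(Q) = (-10 + (4 + 7))/6 = (-10 + 11)/6 = (⅙)*1 = ⅙)
X(-93/357) - 1*(-307216) = ⅙ - 1*(-307216) = ⅙ + 307216 = 1843297/6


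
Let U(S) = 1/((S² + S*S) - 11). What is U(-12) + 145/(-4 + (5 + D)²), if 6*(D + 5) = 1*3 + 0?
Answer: -32129/831 ≈ -38.663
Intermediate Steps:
D = -9/2 (D = -5 + (1*3 + 0)/6 = -5 + (3 + 0)/6 = -5 + (⅙)*3 = -5 + ½ = -9/2 ≈ -4.5000)
U(S) = 1/(-11 + 2*S²) (U(S) = 1/((S² + S²) - 11) = 1/(2*S² - 11) = 1/(-11 + 2*S²))
U(-12) + 145/(-4 + (5 + D)²) = 1/(-11 + 2*(-12)²) + 145/(-4 + (5 - 9/2)²) = 1/(-11 + 2*144) + 145/(-4 + (½)²) = 1/(-11 + 288) + 145/(-4 + ¼) = 1/277 + 145/(-15/4) = 1/277 - 4/15*145 = 1/277 - 116/3 = -32129/831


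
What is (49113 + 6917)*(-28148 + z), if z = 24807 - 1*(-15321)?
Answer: 671239400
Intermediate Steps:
z = 40128 (z = 24807 + 15321 = 40128)
(49113 + 6917)*(-28148 + z) = (49113 + 6917)*(-28148 + 40128) = 56030*11980 = 671239400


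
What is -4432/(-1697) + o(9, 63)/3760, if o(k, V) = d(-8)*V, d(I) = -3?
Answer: 16343587/6380720 ≈ 2.5614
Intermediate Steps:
o(k, V) = -3*V
-4432/(-1697) + o(9, 63)/3760 = -4432/(-1697) - 3*63/3760 = -4432*(-1/1697) - 189*1/3760 = 4432/1697 - 189/3760 = 16343587/6380720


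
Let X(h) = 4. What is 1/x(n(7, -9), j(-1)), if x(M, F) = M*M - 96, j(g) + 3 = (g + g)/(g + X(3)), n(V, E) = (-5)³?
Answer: 1/15529 ≈ 6.4396e-5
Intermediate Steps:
n(V, E) = -125
j(g) = -3 + 2*g/(4 + g) (j(g) = -3 + (g + g)/(g + 4) = -3 + (2*g)/(4 + g) = -3 + 2*g/(4 + g))
x(M, F) = -96 + M² (x(M, F) = M² - 96 = -96 + M²)
1/x(n(7, -9), j(-1)) = 1/(-96 + (-125)²) = 1/(-96 + 15625) = 1/15529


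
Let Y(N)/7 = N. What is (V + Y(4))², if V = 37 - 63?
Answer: 4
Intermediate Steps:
V = -26
Y(N) = 7*N
(V + Y(4))² = (-26 + 7*4)² = (-26 + 28)² = 2² = 4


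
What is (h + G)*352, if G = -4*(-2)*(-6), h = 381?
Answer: 117216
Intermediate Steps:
G = -48 (G = 8*(-6) = -48)
(h + G)*352 = (381 - 48)*352 = 333*352 = 117216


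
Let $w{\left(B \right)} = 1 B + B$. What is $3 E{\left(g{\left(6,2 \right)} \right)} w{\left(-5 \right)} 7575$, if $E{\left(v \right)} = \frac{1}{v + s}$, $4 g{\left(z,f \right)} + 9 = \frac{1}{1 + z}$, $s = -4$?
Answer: $\frac{1060500}{29} \approx 36569.0$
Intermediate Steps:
$g{\left(z,f \right)} = - \frac{9}{4} + \frac{1}{4 \left(1 + z\right)}$
$E{\left(v \right)} = \frac{1}{-4 + v}$ ($E{\left(v \right)} = \frac{1}{v - 4} = \frac{1}{-4 + v}$)
$w{\left(B \right)} = 2 B$ ($w{\left(B \right)} = B + B = 2 B$)
$3 E{\left(g{\left(6,2 \right)} \right)} w{\left(-5 \right)} 7575 = \frac{3}{-4 + \frac{-8 - 54}{4 \left(1 + 6\right)}} 2 \left(-5\right) 7575 = \frac{3}{-4 + \frac{-8 - 54}{4 \cdot 7}} \left(-10\right) 7575 = \frac{3}{-4 + \frac{1}{4} \cdot \frac{1}{7} \left(-62\right)} \left(-10\right) 7575 = \frac{3}{-4 - \frac{31}{14}} \left(-10\right) 7575 = \frac{3}{- \frac{87}{14}} \left(-10\right) 7575 = 3 \left(- \frac{14}{87}\right) \left(-10\right) 7575 = \left(- \frac{14}{29}\right) \left(-10\right) 7575 = \frac{140}{29} \cdot 7575 = \frac{1060500}{29}$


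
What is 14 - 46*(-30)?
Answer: 1394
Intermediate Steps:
14 - 46*(-30) = 14 + 1380 = 1394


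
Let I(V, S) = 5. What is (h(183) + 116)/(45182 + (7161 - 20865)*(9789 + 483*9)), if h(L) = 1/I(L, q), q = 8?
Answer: -581/968372810 ≈ -5.9998e-7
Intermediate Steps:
h(L) = ⅕ (h(L) = 1/5 = ⅕)
(h(183) + 116)/(45182 + (7161 - 20865)*(9789 + 483*9)) = (⅕ + 116)/(45182 + (7161 - 20865)*(9789 + 483*9)) = 581/(5*(45182 - 13704*(9789 + 4347))) = 581/(5*(45182 - 13704*14136)) = 581/(5*(45182 - 193719744)) = (581/5)/(-193674562) = (581/5)*(-1/193674562) = -581/968372810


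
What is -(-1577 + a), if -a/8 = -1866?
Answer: -13351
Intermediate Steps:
a = 14928 (a = -8*(-1866) = 14928)
-(-1577 + a) = -(-1577 + 14928) = -1*13351 = -13351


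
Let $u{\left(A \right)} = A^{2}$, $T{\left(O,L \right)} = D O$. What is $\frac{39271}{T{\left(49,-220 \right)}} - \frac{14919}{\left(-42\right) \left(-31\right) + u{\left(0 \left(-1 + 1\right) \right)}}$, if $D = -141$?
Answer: $- \frac{7343153}{428358} \approx -17.143$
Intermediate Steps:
$T{\left(O,L \right)} = - 141 O$
$\frac{39271}{T{\left(49,-220 \right)}} - \frac{14919}{\left(-42\right) \left(-31\right) + u{\left(0 \left(-1 + 1\right) \right)}} = \frac{39271}{\left(-141\right) 49} - \frac{14919}{\left(-42\right) \left(-31\right) + \left(0 \left(-1 + 1\right)\right)^{2}} = \frac{39271}{-6909} - \frac{14919}{1302 + \left(0 \cdot 0\right)^{2}} = 39271 \left(- \frac{1}{6909}\right) - \frac{14919}{1302 + 0^{2}} = - \frac{39271}{6909} - \frac{14919}{1302 + 0} = - \frac{39271}{6909} - \frac{14919}{1302} = - \frac{39271}{6909} - \frac{4973}{434} = - \frac{7343153}{428358}$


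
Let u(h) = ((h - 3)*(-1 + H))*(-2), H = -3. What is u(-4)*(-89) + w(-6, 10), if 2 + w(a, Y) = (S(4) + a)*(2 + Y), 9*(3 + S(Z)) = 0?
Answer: 4874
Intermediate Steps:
S(Z) = -3 (S(Z) = -3 + (⅑)*0 = -3 + 0 = -3)
w(a, Y) = -2 + (-3 + a)*(2 + Y)
u(h) = -24 + 8*h (u(h) = ((h - 3)*(-1 - 3))*(-2) = ((-3 + h)*(-4))*(-2) = (12 - 4*h)*(-2) = -24 + 8*h)
u(-4)*(-89) + w(-6, 10) = (-24 + 8*(-4))*(-89) + (-8 - 3*10 + 2*(-6) + 10*(-6)) = (-24 - 32)*(-89) + (-8 - 30 - 12 - 60) = -56*(-89) - 110 = 4984 - 110 = 4874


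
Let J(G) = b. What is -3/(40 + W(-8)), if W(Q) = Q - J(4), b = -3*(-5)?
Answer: -3/17 ≈ -0.17647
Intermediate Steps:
b = 15
J(G) = 15
W(Q) = -15 + Q (W(Q) = Q - 1*15 = Q - 15 = -15 + Q)
-3/(40 + W(-8)) = -3/(40 + (-15 - 8)) = -3/(40 - 23) = -3/17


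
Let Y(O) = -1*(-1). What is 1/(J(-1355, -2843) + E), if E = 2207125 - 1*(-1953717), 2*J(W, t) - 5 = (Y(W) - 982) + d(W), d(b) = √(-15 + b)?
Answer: 8320708/34617090811317 - I*√1370/34617090811317 ≈ 2.4036e-7 - 1.0692e-12*I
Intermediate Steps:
Y(O) = 1
J(W, t) = -488 + √(-15 + W)/2 (J(W, t) = 5/2 + ((1 - 982) + √(-15 + W))/2 = 5/2 + (-981 + √(-15 + W))/2 = 5/2 + (-981/2 + √(-15 + W)/2) = -488 + √(-15 + W)/2)
E = 4160842 (E = 2207125 + 1953717 = 4160842)
1/(J(-1355, -2843) + E) = 1/((-488 + √(-15 - 1355)/2) + 4160842) = 1/((-488 + √(-1370)/2) + 4160842) = 1/((-488 + (I*√1370)/2) + 4160842) = 1/((-488 + I*√1370/2) + 4160842) = 1/(4160354 + I*√1370/2)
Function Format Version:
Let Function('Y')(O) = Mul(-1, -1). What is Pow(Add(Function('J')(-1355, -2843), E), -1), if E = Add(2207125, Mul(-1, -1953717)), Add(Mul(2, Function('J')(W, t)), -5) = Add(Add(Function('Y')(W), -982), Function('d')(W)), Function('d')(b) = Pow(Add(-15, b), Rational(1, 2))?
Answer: Add(Rational(8320708, 34617090811317), Mul(Rational(-1, 34617090811317), I, Pow(1370, Rational(1, 2)))) ≈ Add(2.4036e-7, Mul(-1.0692e-12, I))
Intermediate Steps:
Function('Y')(O) = 1
Function('J')(W, t) = Add(-488, Mul(Rational(1, 2), Pow(Add(-15, W), Rational(1, 2)))) (Function('J')(W, t) = Add(Rational(5, 2), Mul(Rational(1, 2), Add(Add(1, -982), Pow(Add(-15, W), Rational(1, 2))))) = Add(Rational(5, 2), Mul(Rational(1, 2), Add(-981, Pow(Add(-15, W), Rational(1, 2))))) = Add(Rational(5, 2), Add(Rational(-981, 2), Mul(Rational(1, 2), Pow(Add(-15, W), Rational(1, 2))))) = Add(-488, Mul(Rational(1, 2), Pow(Add(-15, W), Rational(1, 2)))))
E = 4160842 (E = Add(2207125, 1953717) = 4160842)
Pow(Add(Function('J')(-1355, -2843), E), -1) = Pow(Add(Add(-488, Mul(Rational(1, 2), Pow(Add(-15, -1355), Rational(1, 2)))), 4160842), -1) = Pow(Add(Add(-488, Mul(Rational(1, 2), Pow(-1370, Rational(1, 2)))), 4160842), -1) = Pow(Add(Add(-488, Mul(Rational(1, 2), Mul(I, Pow(1370, Rational(1, 2))))), 4160842), -1) = Pow(Add(Add(-488, Mul(Rational(1, 2), I, Pow(1370, Rational(1, 2)))), 4160842), -1) = Pow(Add(4160354, Mul(Rational(1, 2), I, Pow(1370, Rational(1, 2)))), -1)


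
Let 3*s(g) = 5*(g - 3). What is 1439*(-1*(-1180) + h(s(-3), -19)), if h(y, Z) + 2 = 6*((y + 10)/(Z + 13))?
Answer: 1695142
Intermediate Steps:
s(g) = -5 + 5*g/3 (s(g) = (5*(g - 3))/3 = (5*(-3 + g))/3 = (-15 + 5*g)/3 = -5 + 5*g/3)
h(y, Z) = -2 + 6*(10 + y)/(13 + Z) (h(y, Z) = -2 + 6*((y + 10)/(Z + 13)) = -2 + 6*((10 + y)/(13 + Z)) = -2 + 6*(10 + y)/(13 + Z))
1439*(-1*(-1180) + h(s(-3), -19)) = 1439*(-1*(-1180) + 2*(17 - 1*(-19) + 3*(-5 + (5/3)*(-3)))/(13 - 19)) = 1439*(1180 + 2*(17 + 19 + 3*(-5 - 5))/(-6)) = 1439*(1180 + 2*(-1/6)*(17 + 19 + 3*(-10))) = 1439*(1180 + 2*(-1/6)*(17 + 19 - 30)) = 1439*(1180 + 2*(-1/6)*6) = 1439*(1180 - 2) = 1439*1178 = 1695142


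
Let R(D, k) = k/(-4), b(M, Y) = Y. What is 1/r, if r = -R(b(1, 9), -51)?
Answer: -4/51 ≈ -0.078431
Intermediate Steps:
R(D, k) = -k/4 (R(D, k) = k*(-¼) = -k/4)
r = -51/4 (r = -(-1)*(-51)/4 = -1*51/4 = -51/4 ≈ -12.750)
1/r = 1/(-51/4) = -4/51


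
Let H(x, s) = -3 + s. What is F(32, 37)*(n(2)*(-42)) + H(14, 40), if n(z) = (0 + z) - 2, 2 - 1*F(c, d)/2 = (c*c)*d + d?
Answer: 37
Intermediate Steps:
F(c, d) = 4 - 2*d - 2*d*c² (F(c, d) = 4 - 2*((c*c)*d + d) = 4 - 2*(c²*d + d) = 4 - 2*(d*c² + d) = 4 - 2*(d + d*c²) = 4 + (-2*d - 2*d*c²) = 4 - 2*d - 2*d*c²)
n(z) = -2 + z (n(z) = z - 2 = -2 + z)
F(32, 37)*(n(2)*(-42)) + H(14, 40) = (4 - 2*37 - 2*37*32²)*((-2 + 2)*(-42)) + (-3 + 40) = (4 - 74 - 2*37*1024)*(0*(-42)) + 37 = (4 - 74 - 75776)*0 + 37 = -75846*0 + 37 = 0 + 37 = 37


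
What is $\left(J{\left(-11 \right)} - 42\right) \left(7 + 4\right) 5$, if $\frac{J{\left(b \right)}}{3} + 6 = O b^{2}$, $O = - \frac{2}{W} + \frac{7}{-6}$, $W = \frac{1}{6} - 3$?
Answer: $- \frac{424985}{34} \approx -12500.0$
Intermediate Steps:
$W = - \frac{17}{6}$ ($W = \frac{1}{6} - 3 = - \frac{17}{6} \approx -2.8333$)
$O = - \frac{47}{102}$ ($O = - \frac{2}{- \frac{17}{6}} + \frac{7}{-6} = \left(-2\right) \left(- \frac{6}{17}\right) + 7 \left(- \frac{1}{6}\right) = \frac{12}{17} - \frac{7}{6} = - \frac{47}{102} \approx -0.46078$)
$J{\left(b \right)} = -18 - \frac{47 b^{2}}{34}$ ($J{\left(b \right)} = -18 + 3 \left(- \frac{47 b^{2}}{102}\right) = -18 - \frac{47 b^{2}}{34}$)
$\left(J{\left(-11 \right)} - 42\right) \left(7 + 4\right) 5 = \left(\left(-18 - \frac{47 \left(-11\right)^{2}}{34}\right) - 42\right) \left(7 + 4\right) 5 = \left(\left(-18 - \frac{5687}{34}\right) - 42\right) 11 \cdot 5 = \left(\left(-18 - \frac{5687}{34}\right) - 42\right) 55 = \left(- \frac{6299}{34} - 42\right) 55 = \left(- \frac{7727}{34}\right) 55 = - \frac{424985}{34}$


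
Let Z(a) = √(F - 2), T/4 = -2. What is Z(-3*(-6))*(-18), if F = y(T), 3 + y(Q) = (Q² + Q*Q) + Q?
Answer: -18*√115 ≈ -193.03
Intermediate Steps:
T = -8 (T = 4*(-2) = -8)
y(Q) = -3 + Q + 2*Q² (y(Q) = -3 + ((Q² + Q*Q) + Q) = -3 + ((Q² + Q²) + Q) = -3 + (2*Q² + Q) = -3 + (Q + 2*Q²) = -3 + Q + 2*Q²)
F = 117 (F = -3 - 8 + 2*(-8)² = -3 - 8 + 2*64 = -3 - 8 + 128 = 117)
Z(a) = √115 (Z(a) = √(117 - 2) = √115)
Z(-3*(-6))*(-18) = √115*(-18) = -18*√115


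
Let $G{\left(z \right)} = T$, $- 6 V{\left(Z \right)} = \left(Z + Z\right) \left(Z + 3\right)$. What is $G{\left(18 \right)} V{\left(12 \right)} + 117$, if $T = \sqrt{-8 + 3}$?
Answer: $117 - 60 i \sqrt{5} \approx 117.0 - 134.16 i$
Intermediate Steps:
$V{\left(Z \right)} = - \frac{Z \left(3 + Z\right)}{3}$ ($V{\left(Z \right)} = - \frac{\left(Z + Z\right) \left(Z + 3\right)}{6} = - \frac{2 Z \left(3 + Z\right)}{6} = - \frac{Z \left(3 + Z\right)}{3}$)
$T = i \sqrt{5}$ ($T = \sqrt{-5} = i \sqrt{5} \approx 2.2361 i$)
$G{\left(z \right)} = i \sqrt{5}$
$G{\left(18 \right)} V{\left(12 \right)} + 117 = i \sqrt{5} \left(\left(- \frac{1}{3}\right) 12 \left(3 + 12\right)\right) + 117 = i \sqrt{5} \left(\left(- \frac{1}{3}\right) 12 \cdot 15\right) + 117 = i \sqrt{5} \left(-60\right) + 117 = - 60 i \sqrt{5} + 117 = 117 - 60 i \sqrt{5}$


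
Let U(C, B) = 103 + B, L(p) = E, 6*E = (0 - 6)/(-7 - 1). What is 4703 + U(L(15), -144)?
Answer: 4662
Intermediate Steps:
E = 1/8 (E = ((0 - 6)/(-7 - 1))/6 = (-6/(-8))/6 = (-6*(-1/8))/6 = (1/6)*(3/4) = 1/8 ≈ 0.12500)
L(p) = 1/8
4703 + U(L(15), -144) = 4703 + (103 - 144) = 4703 - 41 = 4662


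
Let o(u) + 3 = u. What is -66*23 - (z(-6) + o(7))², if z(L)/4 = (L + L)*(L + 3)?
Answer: -23422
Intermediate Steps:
o(u) = -3 + u
z(L) = 8*L*(3 + L) (z(L) = 4*((L + L)*(L + 3)) = 4*((2*L)*(3 + L)) = 4*(2*L*(3 + L)) = 8*L*(3 + L))
-66*23 - (z(-6) + o(7))² = -66*23 - (8*(-6)*(3 - 6) + (-3 + 7))² = -1518 - (8*(-6)*(-3) + 4)² = -1518 - (144 + 4)² = -1518 - 1*148² = -1518 - 1*21904 = -1518 - 21904 = -23422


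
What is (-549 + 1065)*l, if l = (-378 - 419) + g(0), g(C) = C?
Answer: -411252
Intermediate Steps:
l = -797 (l = (-378 - 419) + 0 = -797 + 0 = -797)
(-549 + 1065)*l = (-549 + 1065)*(-797) = 516*(-797) = -411252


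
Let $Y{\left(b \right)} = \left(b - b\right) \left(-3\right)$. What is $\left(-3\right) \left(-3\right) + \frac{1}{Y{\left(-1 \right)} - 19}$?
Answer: $\frac{170}{19} \approx 8.9474$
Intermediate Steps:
$Y{\left(b \right)} = 0$ ($Y{\left(b \right)} = 0 \left(-3\right) = 0$)
$\left(-3\right) \left(-3\right) + \frac{1}{Y{\left(-1 \right)} - 19} = \left(-3\right) \left(-3\right) + \frac{1}{0 - 19} = 9 + \frac{1}{-19} = 9 - \frac{1}{19} = \frac{170}{19}$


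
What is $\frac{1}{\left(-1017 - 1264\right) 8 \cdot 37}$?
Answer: $- \frac{1}{675176} \approx -1.4811 \cdot 10^{-6}$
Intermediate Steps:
$\frac{1}{\left(-1017 - 1264\right) 8 \cdot 37} = \frac{1}{\left(-2281\right) 296} = \frac{1}{-675176} = - \frac{1}{675176}$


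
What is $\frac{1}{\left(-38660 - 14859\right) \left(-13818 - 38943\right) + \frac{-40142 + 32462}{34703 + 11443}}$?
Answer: $\frac{7691}{21717199439389} \approx 3.5414 \cdot 10^{-10}$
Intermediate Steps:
$\frac{1}{\left(-38660 - 14859\right) \left(-13818 - 38943\right) + \frac{-40142 + 32462}{34703 + 11443}} = \frac{1}{\left(-38660 - 14859\right) \left(-52761\right) - \frac{7680}{46146}} = \frac{1}{\left(-38660 - 14859\right) \left(-52761\right) - \frac{1280}{7691}} = \frac{1}{\left(-53519\right) \left(-52761\right) - \frac{1280}{7691}} = \frac{1}{2823715959 - \frac{1280}{7691}} = \frac{1}{\frac{21717199439389}{7691}} = \frac{7691}{21717199439389}$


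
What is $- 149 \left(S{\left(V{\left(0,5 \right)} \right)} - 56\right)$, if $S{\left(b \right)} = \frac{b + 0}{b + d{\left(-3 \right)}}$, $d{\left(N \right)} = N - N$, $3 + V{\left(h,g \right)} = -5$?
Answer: $8195$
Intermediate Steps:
$V{\left(h,g \right)} = -8$ ($V{\left(h,g \right)} = -3 - 5 = -8$)
$d{\left(N \right)} = 0$
$S{\left(b \right)} = 1$ ($S{\left(b \right)} = \frac{b + 0}{b + 0} = \frac{b}{b} = 1$)
$- 149 \left(S{\left(V{\left(0,5 \right)} \right)} - 56\right) = - 149 \left(1 - 56\right) = \left(-149\right) \left(-55\right) = 8195$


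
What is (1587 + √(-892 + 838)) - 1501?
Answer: 86 + 3*I*√6 ≈ 86.0 + 7.3485*I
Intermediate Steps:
(1587 + √(-892 + 838)) - 1501 = (1587 + √(-54)) - 1501 = (1587 + 3*I*√6) - 1501 = 86 + 3*I*√6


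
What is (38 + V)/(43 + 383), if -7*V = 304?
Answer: -19/1491 ≈ -0.012743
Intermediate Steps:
V = -304/7 (V = -1/7*304 = -304/7 ≈ -43.429)
(38 + V)/(43 + 383) = (38 - 304/7)/(43 + 383) = -38/7/426 = -38/7*1/426 = -19/1491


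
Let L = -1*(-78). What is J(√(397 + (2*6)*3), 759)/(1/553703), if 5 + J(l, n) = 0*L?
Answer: -2768515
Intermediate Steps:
L = 78
J(l, n) = -5 (J(l, n) = -5 + 0*78 = -5 + 0 = -5)
J(√(397 + (2*6)*3), 759)/(1/553703) = -5/(1/553703) = -5/1/553703 = -5*553703 = -2768515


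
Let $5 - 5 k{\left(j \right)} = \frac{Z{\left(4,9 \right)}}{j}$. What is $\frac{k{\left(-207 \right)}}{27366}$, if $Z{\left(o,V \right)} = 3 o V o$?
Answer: $\frac{163}{3147090} \approx 5.1794 \cdot 10^{-5}$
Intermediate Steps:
$Z{\left(o,V \right)} = 3 V o^{2}$ ($Z{\left(o,V \right)} = 3 V o o = 3 V o^{2}$)
$k{\left(j \right)} = 1 - \frac{432}{5 j}$ ($k{\left(j \right)} = 1 - \frac{3 \cdot 9 \cdot 4^{2} \frac{1}{j}}{5} = 1 - \frac{3 \cdot 9 \cdot 16 \frac{1}{j}}{5} = 1 - \frac{432 \frac{1}{j}}{5} = 1 - \frac{432}{5 j}$)
$\frac{k{\left(-207 \right)}}{27366} = \frac{\frac{1}{-207} \left(- \frac{432}{5} - 207\right)}{27366} = \left(- \frac{1}{207}\right) \left(- \frac{1467}{5}\right) \frac{1}{27366} = \frac{163}{115} \cdot \frac{1}{27366} = \frac{163}{3147090}$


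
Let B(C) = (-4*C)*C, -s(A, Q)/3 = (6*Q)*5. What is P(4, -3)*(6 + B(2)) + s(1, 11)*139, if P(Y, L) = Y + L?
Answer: -137620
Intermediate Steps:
s(A, Q) = -90*Q (s(A, Q) = -3*6*Q*5 = -90*Q)
B(C) = -4*C²
P(Y, L) = L + Y
P(4, -3)*(6 + B(2)) + s(1, 11)*139 = (-3 + 4)*(6 - 4*2²) - 90*11*139 = 1*(6 - 4*4) - 990*139 = 1*(6 - 16) - 137610 = 1*(-10) - 137610 = -10 - 137610 = -137620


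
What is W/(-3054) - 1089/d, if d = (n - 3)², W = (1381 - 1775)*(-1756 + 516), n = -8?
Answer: -258023/1527 ≈ -168.97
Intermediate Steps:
W = 488560 (W = -394*(-1240) = 488560)
d = 121 (d = (-8 - 3)² = (-11)² = 121)
W/(-3054) - 1089/d = 488560/(-3054) - 1089/121 = 488560*(-1/3054) - 1089*1/121 = -244280/1527 - 9 = -258023/1527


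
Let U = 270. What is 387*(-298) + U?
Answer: -115056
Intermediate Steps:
387*(-298) + U = 387*(-298) + 270 = -115326 + 270 = -115056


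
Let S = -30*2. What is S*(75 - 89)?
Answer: 840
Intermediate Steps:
S = -60
S*(75 - 89) = -60*(75 - 89) = -60*(-14) = 840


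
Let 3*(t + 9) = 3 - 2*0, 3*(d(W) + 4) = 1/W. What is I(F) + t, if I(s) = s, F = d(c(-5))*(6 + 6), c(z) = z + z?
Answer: -282/5 ≈ -56.400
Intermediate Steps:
c(z) = 2*z
d(W) = -4 + 1/(3*W)
F = -242/5 (F = (-4 + 1/(3*((2*(-5)))))*(6 + 6) = (-4 + (⅓)/(-10))*12 = (-4 + (⅓)*(-⅒))*12 = (-4 - 1/30)*12 = -121/30*12 = -242/5 ≈ -48.400)
t = -8 (t = -9 + (3 - 2*0)/3 = -9 + (3 + 0)/3 = -9 + (⅓)*3 = -9 + 1 = -8)
I(F) + t = -242/5 - 8 = -282/5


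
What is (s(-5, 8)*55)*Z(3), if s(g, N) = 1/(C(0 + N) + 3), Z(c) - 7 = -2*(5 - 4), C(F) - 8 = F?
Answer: 275/19 ≈ 14.474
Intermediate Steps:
C(F) = 8 + F
Z(c) = 5 (Z(c) = 7 - 2*(5 - 4) = 7 - 2*1 = 7 - 2 = 5)
s(g, N) = 1/(11 + N) (s(g, N) = 1/((8 + (0 + N)) + 3) = 1/((8 + N) + 3) = 1/(11 + N))
(s(-5, 8)*55)*Z(3) = (55/(11 + 8))*5 = (55/19)*5 = 275/19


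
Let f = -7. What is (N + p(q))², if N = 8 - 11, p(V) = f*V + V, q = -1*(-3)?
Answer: 441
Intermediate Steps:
q = 3
p(V) = -6*V (p(V) = -7*V + V = -6*V)
N = -3
(N + p(q))² = (-3 - 6*3)² = (-3 - 18)² = (-21)² = 441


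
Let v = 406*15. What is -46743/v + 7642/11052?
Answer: -19585994/2804445 ≈ -6.9839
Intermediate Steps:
v = 6090
-46743/v + 7642/11052 = -46743/6090 + 7642/11052 = -46743*1/6090 + 7642*(1/11052) = -15581/2030 + 3821/5526 = -19585994/2804445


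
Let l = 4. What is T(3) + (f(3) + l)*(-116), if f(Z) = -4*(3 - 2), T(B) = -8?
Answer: -8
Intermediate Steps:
f(Z) = -4 (f(Z) = -4*1 = -4)
T(3) + (f(3) + l)*(-116) = -8 + (-4 + 4)*(-116) = -8 + 0*(-116) = -8 + 0 = -8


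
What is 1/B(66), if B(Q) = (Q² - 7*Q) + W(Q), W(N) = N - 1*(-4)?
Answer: 1/3964 ≈ 0.00025227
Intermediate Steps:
W(N) = 4 + N (W(N) = N + 4 = 4 + N)
B(Q) = 4 + Q² - 6*Q (B(Q) = (Q² - 7*Q) + (4 + Q) = 4 + Q² - 6*Q)
1/B(66) = 1/(4 + 66² - 6*66) = 1/(4 + 4356 - 396) = 1/3964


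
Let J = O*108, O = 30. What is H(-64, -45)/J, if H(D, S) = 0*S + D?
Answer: -8/405 ≈ -0.019753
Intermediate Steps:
H(D, S) = D (H(D, S) = 0 + D = D)
J = 3240 (J = 30*108 = 3240)
H(-64, -45)/J = -64/3240 = -64*1/3240 = -8/405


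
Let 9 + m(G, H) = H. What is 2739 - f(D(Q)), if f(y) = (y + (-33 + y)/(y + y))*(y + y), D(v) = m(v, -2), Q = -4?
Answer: 2541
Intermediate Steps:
m(G, H) = -9 + H
D(v) = -11 (D(v) = -9 - 2 = -11)
f(y) = 2*y*(y + (-33 + y)/(2*y)) (f(y) = (y + (-33 + y)/((2*y)))*(2*y) = (y + (-33 + y)*(1/(2*y)))*(2*y) = (y + (-33 + y)/(2*y))*(2*y) = 2*y*(y + (-33 + y)/(2*y)))
2739 - f(D(Q)) = 2739 - (-33 - 11 + 2*(-11)²) = 2739 - (-33 - 11 + 2*121) = 2739 - (-33 - 11 + 242) = 2739 - 1*198 = 2739 - 198 = 2541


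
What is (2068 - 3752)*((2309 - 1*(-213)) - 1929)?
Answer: -998612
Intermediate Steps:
(2068 - 3752)*((2309 - 1*(-213)) - 1929) = -1684*((2309 + 213) - 1929) = -1684*(2522 - 1929) = -1684*593 = -998612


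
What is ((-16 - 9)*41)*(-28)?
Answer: 28700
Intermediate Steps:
((-16 - 9)*41)*(-28) = -25*41*(-28) = -1025*(-28) = 28700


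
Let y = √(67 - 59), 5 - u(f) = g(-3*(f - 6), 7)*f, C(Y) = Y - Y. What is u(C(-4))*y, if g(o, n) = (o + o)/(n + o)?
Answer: 10*√2 ≈ 14.142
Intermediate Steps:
g(o, n) = 2*o/(n + o) (g(o, n) = (2*o)/(n + o) = 2*o/(n + o))
C(Y) = 0
u(f) = 5 - 2*f*(18 - 3*f)/(25 - 3*f) (u(f) = 5 - 2*(-3*(f - 6))/(7 - 3*(f - 6))*f = 5 - 2*(-3*(-6 + f))/(7 - 3*(-6 + f))*f = 5 - 2*(18 - 3*f)/(7 + (18 - 3*f))*f = 5 - 2*(18 - 3*f)/(25 - 3*f)*f = 5 - 2*f*(18 - 3*f)/(25 - 3*f))
y = 2*√2 (y = √8 = 2*√2 ≈ 2.8284)
u(C(-4))*y = ((-125 - 6*0² + 51*0)/(-25 + 3*0))*(2*√2) = ((-125 - 6*0 + 0)/(-25 + 0))*(2*√2) = ((-125 + 0 + 0)/(-25))*(2*√2) = (-1/25*(-125))*(2*√2) = 5*(2*√2) = 10*√2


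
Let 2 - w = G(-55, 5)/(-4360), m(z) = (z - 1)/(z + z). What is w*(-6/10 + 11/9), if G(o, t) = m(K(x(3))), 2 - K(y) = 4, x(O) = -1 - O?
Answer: 244181/196200 ≈ 1.2446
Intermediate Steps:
K(y) = -2 (K(y) = 2 - 1*4 = 2 - 4 = -2)
m(z) = (-1 + z)/(2*z) (m(z) = (-1 + z)/((2*z)) = (-1 + z)*(1/(2*z)) = (-1 + z)/(2*z))
G(o, t) = 3/4 (G(o, t) = (1/2)*(-1 - 2)/(-2) = (1/2)*(-1/2)*(-3) = 3/4)
w = 34883/17440 (w = 2 - 3/(4*(-4360)) = 2 - 3*(-1)/(4*4360) = 2 - 1*(-3/17440) = 2 + 3/17440 = 34883/17440 ≈ 2.0002)
w*(-6/10 + 11/9) = 34883*(-6/10 + 11/9)/17440 = 34883*(-6*1/10 + 11*(1/9))/17440 = 34883*(-3/5 + 11/9)/17440 = (34883/17440)*(28/45) = 244181/196200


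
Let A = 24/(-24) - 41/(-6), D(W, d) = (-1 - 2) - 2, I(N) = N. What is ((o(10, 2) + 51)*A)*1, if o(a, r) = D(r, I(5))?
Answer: 805/3 ≈ 268.33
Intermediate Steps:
D(W, d) = -5 (D(W, d) = -3 - 2 = -5)
o(a, r) = -5
A = 35/6 (A = 24*(-1/24) - 41*(-⅙) = -1 + 41/6 = 35/6 ≈ 5.8333)
((o(10, 2) + 51)*A)*1 = ((-5 + 51)*(35/6))*1 = (46*(35/6))*1 = (805/3)*1 = 805/3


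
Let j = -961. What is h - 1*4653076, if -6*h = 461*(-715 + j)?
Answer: -13572910/3 ≈ -4.5243e+6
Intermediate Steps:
h = 386318/3 (h = -461*(-715 - 961)/6 = -461*(-1676)/6 = -⅙*(-772636) = 386318/3 ≈ 1.2877e+5)
h - 1*4653076 = 386318/3 - 1*4653076 = 386318/3 - 4653076 = -13572910/3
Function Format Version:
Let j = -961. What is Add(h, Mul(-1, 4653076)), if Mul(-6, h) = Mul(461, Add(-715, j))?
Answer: Rational(-13572910, 3) ≈ -4.5243e+6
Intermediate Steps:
h = Rational(386318, 3) (h = Mul(Rational(-1, 6), Mul(461, Add(-715, -961))) = Mul(Rational(-1, 6), Mul(461, -1676)) = Mul(Rational(-1, 6), -772636) = Rational(386318, 3) ≈ 1.2877e+5)
Add(h, Mul(-1, 4653076)) = Add(Rational(386318, 3), Mul(-1, 4653076)) = Add(Rational(386318, 3), -4653076) = Rational(-13572910, 3)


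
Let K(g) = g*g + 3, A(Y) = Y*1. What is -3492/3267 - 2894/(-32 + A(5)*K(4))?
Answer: -358322/7623 ≈ -47.005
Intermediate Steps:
A(Y) = Y
K(g) = 3 + g² (K(g) = g² + 3 = 3 + g²)
-3492/3267 - 2894/(-32 + A(5)*K(4)) = -3492/3267 - 2894/(-32 + 5*(3 + 4²)) = -3492*1/3267 - 2894/(-32 + 5*(3 + 16)) = -388/363 - 2894/(-32 + 5*19) = -388/363 - 2894/(-32 + 95) = -388/363 - 2894/63 = -358322/7623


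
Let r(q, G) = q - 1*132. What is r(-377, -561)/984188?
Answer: -509/984188 ≈ -0.00051718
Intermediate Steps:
r(q, G) = -132 + q (r(q, G) = q - 132 = -132 + q)
r(-377, -561)/984188 = (-132 - 377)/984188 = -509*1/984188 = -509/984188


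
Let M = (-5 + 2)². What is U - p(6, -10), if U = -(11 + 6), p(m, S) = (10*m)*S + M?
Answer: 574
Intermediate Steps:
M = 9 (M = (-3)² = 9)
p(m, S) = 9 + 10*S*m (p(m, S) = (10*m)*S + 9 = 10*S*m + 9 = 9 + 10*S*m)
U = -17 (U = -1*17 = -17)
U - p(6, -10) = -17 - (9 + 10*(-10)*6) = -17 - (9 - 600) = -17 - 1*(-591) = -17 + 591 = 574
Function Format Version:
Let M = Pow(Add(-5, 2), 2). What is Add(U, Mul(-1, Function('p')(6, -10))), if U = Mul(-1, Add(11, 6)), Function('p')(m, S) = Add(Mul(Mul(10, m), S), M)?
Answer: 574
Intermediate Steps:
M = 9 (M = Pow(-3, 2) = 9)
Function('p')(m, S) = Add(9, Mul(10, S, m)) (Function('p')(m, S) = Add(Mul(Mul(10, m), S), 9) = Add(Mul(10, S, m), 9) = Add(9, Mul(10, S, m)))
U = -17 (U = Mul(-1, 17) = -17)
Add(U, Mul(-1, Function('p')(6, -10))) = Add(-17, Mul(-1, Add(9, Mul(10, -10, 6)))) = Add(-17, Mul(-1, Add(9, -600))) = Add(-17, Mul(-1, -591)) = Add(-17, 591) = 574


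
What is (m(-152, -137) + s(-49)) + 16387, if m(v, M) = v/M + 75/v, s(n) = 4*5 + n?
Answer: 340651821/20824 ≈ 16359.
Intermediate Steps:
s(n) = 20 + n
m(v, M) = 75/v + v/M
(m(-152, -137) + s(-49)) + 16387 = ((75/(-152) - 152/(-137)) + (20 - 49)) + 16387 = ((75*(-1/152) - 152*(-1/137)) - 29) + 16387 = ((-75/152 + 152/137) - 29) + 16387 = (12829/20824 - 29) + 16387 = -591067/20824 + 16387 = 340651821/20824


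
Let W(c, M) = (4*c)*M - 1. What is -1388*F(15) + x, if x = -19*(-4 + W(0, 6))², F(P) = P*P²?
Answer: -4684975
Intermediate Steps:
W(c, M) = -1 + 4*M*c (W(c, M) = 4*M*c - 1 = -1 + 4*M*c)
F(P) = P³
x = -475 (x = -19*(-4 + (-1 + 4*6*0))² = -19*(-4 + (-1 + 0))² = -19*(-4 - 1)² = -19*(-5)² = -19*25 = -475)
-1388*F(15) + x = -1388*15³ - 475 = -1388*3375 - 475 = -4684500 - 475 = -4684975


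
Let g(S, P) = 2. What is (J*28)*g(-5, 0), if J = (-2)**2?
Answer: 224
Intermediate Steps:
J = 4
(J*28)*g(-5, 0) = (4*28)*2 = 112*2 = 224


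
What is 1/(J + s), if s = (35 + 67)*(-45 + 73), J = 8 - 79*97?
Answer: -1/4799 ≈ -0.00020838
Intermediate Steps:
J = -7655 (J = 8 - 7663 = -7655)
s = 2856 (s = 102*28 = 2856)
1/(J + s) = 1/(-7655 + 2856) = 1/(-4799) = -1/4799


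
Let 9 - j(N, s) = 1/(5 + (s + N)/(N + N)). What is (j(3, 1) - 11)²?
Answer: 1369/289 ≈ 4.7370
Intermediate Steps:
j(N, s) = 9 - 1/(5 + (N + s)/(2*N)) (j(N, s) = 9 - 1/(5 + (s + N)/(N + N)) = 9 - 1/(5 + (N + s)/((2*N))) = 9 - 1/(5 + (N + s)*(1/(2*N))) = 9 - 1/(5 + (N + s)/(2*N)))
(j(3, 1) - 11)² = ((9*1 + 97*3)/(1 + 11*3) - 11)² = ((9 + 291)/(1 + 33) - 11)² = (300/34 - 11)² = ((1/34)*300 - 11)² = (150/17 - 11)² = (-37/17)² = 1369/289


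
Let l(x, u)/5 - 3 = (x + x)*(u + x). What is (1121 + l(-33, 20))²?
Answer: 29441476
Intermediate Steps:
l(x, u) = 15 + 10*x*(u + x) (l(x, u) = 15 + 5*((x + x)*(u + x)) = 15 + 5*((2*x)*(u + x)) = 15 + 5*(2*x*(u + x)) = 15 + 10*x*(u + x))
(1121 + l(-33, 20))² = (1121 + (15 + 10*(-33)² + 10*20*(-33)))² = (1121 + (15 + 10*1089 - 6600))² = (1121 + (15 + 10890 - 6600))² = (1121 + 4305)² = 5426² = 29441476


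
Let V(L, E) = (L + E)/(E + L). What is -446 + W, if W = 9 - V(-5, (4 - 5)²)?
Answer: -438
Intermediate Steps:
V(L, E) = 1 (V(L, E) = (E + L)/(E + L) = 1)
W = 8 (W = 9 - 1*1 = 9 - 1 = 8)
-446 + W = -446 + 8 = -438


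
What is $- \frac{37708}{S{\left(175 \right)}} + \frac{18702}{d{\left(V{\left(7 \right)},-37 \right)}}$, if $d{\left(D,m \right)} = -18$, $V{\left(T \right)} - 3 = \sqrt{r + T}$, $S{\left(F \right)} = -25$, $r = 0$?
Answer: $\frac{11733}{25} \approx 469.32$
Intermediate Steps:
$V{\left(T \right)} = 3 + \sqrt{T}$ ($V{\left(T \right)} = 3 + \sqrt{0 + T} = 3 + \sqrt{T}$)
$- \frac{37708}{S{\left(175 \right)}} + \frac{18702}{d{\left(V{\left(7 \right)},-37 \right)}} = - \frac{37708}{-25} + \frac{18702}{-18} = \left(-37708\right) \left(- \frac{1}{25}\right) + 18702 \left(- \frac{1}{18}\right) = \frac{37708}{25} - 1039 = \frac{11733}{25}$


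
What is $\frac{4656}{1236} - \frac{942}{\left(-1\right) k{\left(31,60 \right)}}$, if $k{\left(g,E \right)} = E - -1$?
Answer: $\frac{120694}{6283} \approx 19.21$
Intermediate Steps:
$k{\left(g,E \right)} = 1 + E$ ($k{\left(g,E \right)} = E + 1 = 1 + E$)
$\frac{4656}{1236} - \frac{942}{\left(-1\right) k{\left(31,60 \right)}} = \frac{4656}{1236} - \frac{942}{\left(-1\right) \left(1 + 60\right)} = 4656 \cdot \frac{1}{1236} - \frac{942}{\left(-1\right) 61} = \frac{388}{103} - \frac{942}{-61} = \frac{388}{103} - - \frac{942}{61} = \frac{388}{103} + \frac{942}{61} = \frac{120694}{6283}$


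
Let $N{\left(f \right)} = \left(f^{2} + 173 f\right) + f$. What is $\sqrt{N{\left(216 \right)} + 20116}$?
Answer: $2 \sqrt{26089} \approx 323.04$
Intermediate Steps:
$N{\left(f \right)} = f^{2} + 174 f$
$\sqrt{N{\left(216 \right)} + 20116} = \sqrt{216 \left(174 + 216\right) + 20116} = \sqrt{216 \cdot 390 + 20116} = \sqrt{84240 + 20116} = \sqrt{104356} = 2 \sqrt{26089}$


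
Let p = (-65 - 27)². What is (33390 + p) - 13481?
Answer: 28373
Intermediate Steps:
p = 8464 (p = (-92)² = 8464)
(33390 + p) - 13481 = (33390 + 8464) - 13481 = 41854 - 13481 = 28373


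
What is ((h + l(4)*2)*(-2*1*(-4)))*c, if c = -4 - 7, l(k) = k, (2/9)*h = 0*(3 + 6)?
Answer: -704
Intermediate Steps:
h = 0 (h = 9*(0*(3 + 6))/2 = 9*(0*9)/2 = (9/2)*0 = 0)
c = -11
((h + l(4)*2)*(-2*1*(-4)))*c = ((0 + 4*2)*(-2*1*(-4)))*(-11) = ((0 + 8)*(-2*(-4)))*(-11) = (8*8)*(-11) = 64*(-11) = -704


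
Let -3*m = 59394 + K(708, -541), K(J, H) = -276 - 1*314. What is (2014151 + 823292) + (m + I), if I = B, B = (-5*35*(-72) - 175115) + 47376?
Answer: 8108108/3 ≈ 2.7027e+6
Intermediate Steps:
B = -115139 (B = (-175*(-72) - 175115) + 47376 = (12600 - 175115) + 47376 = -162515 + 47376 = -115139)
I = -115139
K(J, H) = -590 (K(J, H) = -276 - 314 = -590)
m = -58804/3 (m = -(59394 - 590)/3 = -⅓*58804 = -58804/3 ≈ -19601.)
(2014151 + 823292) + (m + I) = (2014151 + 823292) + (-58804/3 - 115139) = 2837443 - 404221/3 = 8108108/3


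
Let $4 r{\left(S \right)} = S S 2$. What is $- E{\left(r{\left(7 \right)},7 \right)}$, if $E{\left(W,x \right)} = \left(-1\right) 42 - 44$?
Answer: $86$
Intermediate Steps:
$r{\left(S \right)} = \frac{S^{2}}{2}$ ($r{\left(S \right)} = \frac{S S 2}{4} = \frac{S^{2} \cdot 2}{4} = \frac{2 S^{2}}{4} = \frac{S^{2}}{2}$)
$E{\left(W,x \right)} = -86$ ($E{\left(W,x \right)} = -42 - 44 = -86$)
$- E{\left(r{\left(7 \right)},7 \right)} = \left(-1\right) \left(-86\right) = 86$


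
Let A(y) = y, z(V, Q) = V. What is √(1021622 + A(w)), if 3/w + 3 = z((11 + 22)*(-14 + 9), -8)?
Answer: 3*√88994626/28 ≈ 1010.8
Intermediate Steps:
w = -1/56 (w = 3/(-3 + (11 + 22)*(-14 + 9)) = 3/(-3 + 33*(-5)) = 3/(-3 - 165) = 3/(-168) = 3*(-1/168) = -1/56 ≈ -0.017857)
√(1021622 + A(w)) = √(1021622 - 1/56) = √(57210831/56) = 3*√88994626/28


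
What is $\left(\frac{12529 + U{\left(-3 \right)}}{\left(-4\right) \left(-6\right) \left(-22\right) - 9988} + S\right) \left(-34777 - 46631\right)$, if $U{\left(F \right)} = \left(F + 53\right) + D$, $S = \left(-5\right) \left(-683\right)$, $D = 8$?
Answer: $- \frac{730627702656}{2629} \approx -2.7791 \cdot 10^{8}$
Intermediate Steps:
$S = 3415$
$U{\left(F \right)} = 61 + F$ ($U{\left(F \right)} = \left(F + 53\right) + 8 = \left(53 + F\right) + 8 = 61 + F$)
$\left(\frac{12529 + U{\left(-3 \right)}}{\left(-4\right) \left(-6\right) \left(-22\right) - 9988} + S\right) \left(-34777 - 46631\right) = \left(\frac{12529 + \left(61 - 3\right)}{\left(-4\right) \left(-6\right) \left(-22\right) - 9988} + 3415\right) \left(-34777 - 46631\right) = \left(\frac{12529 + 58}{24 \left(-22\right) - 9988} + 3415\right) \left(-81408\right) = \left(\frac{12587}{-528 - 9988} + 3415\right) \left(-81408\right) = \left(\frac{12587}{-10516} + 3415\right) \left(-81408\right) = \left(12587 \left(- \frac{1}{10516}\right) + 3415\right) \left(-81408\right) = \left(- \frac{12587}{10516} + 3415\right) \left(-81408\right) = \frac{35899553}{10516} \left(-81408\right) = - \frac{730627702656}{2629}$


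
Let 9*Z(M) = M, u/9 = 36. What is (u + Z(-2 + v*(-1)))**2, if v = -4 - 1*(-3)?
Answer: 8497225/81 ≈ 1.0490e+5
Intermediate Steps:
u = 324 (u = 9*36 = 324)
v = -1 (v = -4 + 3 = -1)
Z(M) = M/9
(u + Z(-2 + v*(-1)))**2 = (324 + (-2 - 1*(-1))/9)**2 = (324 + (-2 + 1)/9)**2 = (324 + (1/9)*(-1))**2 = (324 - 1/9)**2 = (2915/9)**2 = 8497225/81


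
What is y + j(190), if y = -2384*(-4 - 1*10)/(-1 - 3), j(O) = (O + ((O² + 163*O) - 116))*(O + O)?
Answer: 25506376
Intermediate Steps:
j(O) = 2*O*(-116 + O² + 164*O) (j(O) = (O + (-116 + O² + 163*O))*(2*O) = (-116 + O² + 164*O)*(2*O) = 2*O*(-116 + O² + 164*O))
y = -8344 (y = -2384*(-4 - 10)/(-4) = -(-33376)*(-1)/4 = -2384*7/2 = -8344)
y + j(190) = -8344 + 2*190*(-116 + 190² + 164*190) = -8344 + 2*190*(-116 + 36100 + 31160) = -8344 + 2*190*67144 = -8344 + 25514720 = 25506376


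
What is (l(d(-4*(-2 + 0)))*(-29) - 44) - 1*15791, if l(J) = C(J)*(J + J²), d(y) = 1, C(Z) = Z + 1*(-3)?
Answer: -15719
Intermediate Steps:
C(Z) = -3 + Z (C(Z) = Z - 3 = -3 + Z)
l(J) = (-3 + J)*(J + J²)
(l(d(-4*(-2 + 0)))*(-29) - 44) - 1*15791 = ((1*(1 + 1)*(-3 + 1))*(-29) - 44) - 1*15791 = ((1*2*(-2))*(-29) - 44) - 15791 = (-4*(-29) - 44) - 15791 = (116 - 44) - 15791 = 72 - 15791 = -15719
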